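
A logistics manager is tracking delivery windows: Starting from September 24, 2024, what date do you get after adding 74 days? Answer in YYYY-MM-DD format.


Start: 2024-09-24
Adding 74 days
Days remaining in September: 6
After September: 68 days still to add
October 2024: 31 days, 37 remaining
November 2024: 30 days, 7 remaining
December 2024 has 31 days, need 7
Result: 2024-12-07

2024-12-07


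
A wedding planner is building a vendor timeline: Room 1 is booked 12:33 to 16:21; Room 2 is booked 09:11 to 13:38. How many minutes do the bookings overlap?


Interval A: [753, 981] minutes from midnight
Interval B: [551, 818] minutes from midnight
Overlap start = max(753, 551) = 753
Overlap end = min(981, 818) = 818
Overlap = 818 - 753 = 65 minutes

65


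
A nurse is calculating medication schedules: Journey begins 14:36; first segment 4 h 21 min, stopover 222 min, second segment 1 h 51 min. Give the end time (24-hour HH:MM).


Depart: 14:36
Leg 1: +261 min -> 18:57
Layover: +222 min -> 22:39
Leg 2: +111 min -> 00:30
Total travel: 594 minutes = 9h 54m
Arrival: 00:30

00:30


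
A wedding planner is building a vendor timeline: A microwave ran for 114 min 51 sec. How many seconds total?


Minutes: 114
Extra seconds: 51
Seconds per minute: 60
Minutes to seconds: 114 x 60 = 6840
Total: 6840 + 51 = 6891

6891


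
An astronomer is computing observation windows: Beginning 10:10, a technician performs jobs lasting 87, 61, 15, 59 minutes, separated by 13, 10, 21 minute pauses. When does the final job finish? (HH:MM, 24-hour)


Start: 10:10 = 610 min from midnight
  after task 1 (87 min): 11:37
  after break (13 min): 11:50
  after task 2 (61 min): 12:51
  after break (10 min): 13:01
  after task 3 (15 min): 13:16
  after break (21 min): 13:37
  after task 4 (59 min): 14:36
Total elapsed: 266 minutes
End time: 14:36

14:36


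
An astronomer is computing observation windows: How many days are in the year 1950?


Year: 1950
Check leap year rules:
Divisible by 4? No
1950 is not a leap year
Days: 365

365


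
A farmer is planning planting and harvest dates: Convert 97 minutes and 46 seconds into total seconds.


Minutes: 97
Seconds: 46
Convert minutes to seconds: 97 x 60 = 5820
Add remaining seconds: 5820 + 46 = 5866

5866


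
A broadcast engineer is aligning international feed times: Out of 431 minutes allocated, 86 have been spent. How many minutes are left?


Total budget: 431 minutes
Time used: 86 minutes
Remaining: 431 - 86 = 345 minutes
Percent used: 20.0%
Percent remaining: 80.0%

345


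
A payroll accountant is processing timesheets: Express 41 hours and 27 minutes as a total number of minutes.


Hours: 41
Extra minutes: 27
Minutes per hour: 60
Hours to minutes: 41 x 60 = 2460
Total: 2460 + 27 = 2487

2487


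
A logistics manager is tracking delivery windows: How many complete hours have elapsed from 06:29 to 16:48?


Start: 06:29
End: 16:48
Hour difference: 16 - 6 = 10 hours
Minute difference: 48 - 29 = 19 minutes
Total minutes: 619
Complete hours: 619 / 60 = 10 (remainder 19)

10


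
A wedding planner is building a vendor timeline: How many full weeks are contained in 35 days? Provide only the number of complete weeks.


Total days: 35
Days per week: 7
Division: 35 / 7 = 5 remainder 0
Complete weeks: 5
Remaining days: 0

5


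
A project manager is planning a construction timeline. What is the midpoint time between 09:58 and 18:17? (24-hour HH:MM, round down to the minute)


Start time: 09:58 = 598 minutes from midnight
End time: 18:17 = 1097 minutes from midnight
Sum: 598 + 1097 = 1695
Midpoint: 1695 / 2 = 847 minutes
Convert: 847 / 60 = 14 hours, 7 minutes
Result: 14:07

14:07


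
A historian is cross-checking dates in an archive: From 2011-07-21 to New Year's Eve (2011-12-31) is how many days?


Start: July 21, 2011
End: December 31, 2011
Days left in July: 10
August: 31
September: 30
October: 31
November: 30
... plus remaining months
Sum of remaining months: 153
Total: 10 + 153 = 163

163


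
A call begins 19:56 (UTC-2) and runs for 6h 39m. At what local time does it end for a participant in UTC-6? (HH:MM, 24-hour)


Start: 19:56 in UTC-2
Step 1 - add duration:
  minutes: 56 + 39 = 95 (carry 1h)
  hours: 19 + 6 + 1 = 26
  end in UTC-2: 02:35
Step 2 - convert UTC-2 -> UTC-6:
  offset difference: -6 - (-2) = -4 hours
  2 + (-4) = -2 -> mod 24 = 22
Result: 22:35 in UTC-6

22:35


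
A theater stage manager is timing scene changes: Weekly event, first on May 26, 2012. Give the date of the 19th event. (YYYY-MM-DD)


First occurrence: 2012-05-26 (occurrence 1)
Each occurrence is 7 days after the previous.
Occurrence 19 is 18 weeks after the first.
18 weeks = 126 days
2012-05-26 + 126 days = 2012-09-29

2012-09-29


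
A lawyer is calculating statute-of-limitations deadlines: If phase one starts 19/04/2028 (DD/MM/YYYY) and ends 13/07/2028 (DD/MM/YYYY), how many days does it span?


Start date: 2028-04-19
End date: 2028-07-13
Apr 2028: +12 days
May 2028: +31 days
Jun 2028: +30 days
Jul 2028: +12 days
Total: 85 days

85


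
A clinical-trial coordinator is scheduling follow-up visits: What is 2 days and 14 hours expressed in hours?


Days: 2
Extra hours: 14
Hours per day: 24
Days to hours: 2 x 24 = 48
Total: 48 + 14 = 62

62


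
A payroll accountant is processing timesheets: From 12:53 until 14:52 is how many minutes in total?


Start time: 12:53 = 773 minutes from midnight
End time: 14:52 = 892 minutes from midnight
Difference: 892 - 773 = 119 minutes
That is 1 hours and 59 minutes

119


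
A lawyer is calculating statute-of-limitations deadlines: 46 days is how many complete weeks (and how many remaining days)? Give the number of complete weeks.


Total days: 46
Days per week: 7
Division: 46 / 7 = 6 remainder 4
Complete weeks: 6
Remaining days: 4

6


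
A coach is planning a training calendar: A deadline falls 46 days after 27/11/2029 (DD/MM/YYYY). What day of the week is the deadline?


Start: 2029-11-27 (Tuesday)
Step 1 - find target date: add 46 days
  2029-11-27 + 46 days = 2030-01-12
Step 2 - day of week:
  46 mod 7 = 4
  Tuesday + 4 days -> Saturday
Result: Saturday (2030-01-12)

Saturday


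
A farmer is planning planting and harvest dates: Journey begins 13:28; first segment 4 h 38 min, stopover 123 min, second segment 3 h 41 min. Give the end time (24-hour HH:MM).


Depart: 13:28
Leg 1: +278 min -> 18:06
Layover: +123 min -> 20:09
Leg 2: +221 min -> 23:50
Total travel: 622 minutes = 10h 22m
Arrival: 23:50

23:50


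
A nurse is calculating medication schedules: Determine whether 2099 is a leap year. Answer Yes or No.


Year: 2099
Divisible by 4? 2099 / 4 = 524.75 -> No
Not divisible by 4, so NOT a leap year

No


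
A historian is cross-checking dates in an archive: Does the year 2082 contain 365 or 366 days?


Year: 2082
Check leap year rules:
Divisible by 4? No
2082 is not a leap year
Days: 365

365


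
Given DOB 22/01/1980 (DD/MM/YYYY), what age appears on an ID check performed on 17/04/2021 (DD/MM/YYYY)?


Birth: 1980-01-22
Reference: 2021-04-17
Year difference: 2021 - 1980 = 41
Has birthday (01-22) occurred by 04-17? Yes
Age in full years: 41

41


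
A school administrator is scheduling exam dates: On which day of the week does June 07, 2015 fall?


Date: 2015-06-07
January 1, 2015 is a Thursday
Day of year: 158
Offset from Jan 1: 157 days
157 mod 7 = 3
Result: Sunday

Sunday


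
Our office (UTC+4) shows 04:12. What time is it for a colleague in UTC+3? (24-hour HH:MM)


Local time: 04:12 at UTC+4 (offset 4h)
Target zone: UTC+3 (offset 3h)
Difference: 3 - (4) = -1 hours
Calculation: 4 + (-1) = 3
Result: 03:12

03:12


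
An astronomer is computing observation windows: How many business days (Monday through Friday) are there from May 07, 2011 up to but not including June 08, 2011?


Start: 2011-05-07 (Saturday)
End (exclusive): 2011-06-08 (Wednesday)
Total calendar days: 32
Full weeks: 32 // 7 = 4 -> 20 weekdays
Remaining 4 days starting on Saturday:
  Sat(-), Sun(-), Mon(w), Tue(w) -> 2 weekdays
Total business days: 20 + 2 = 22

22


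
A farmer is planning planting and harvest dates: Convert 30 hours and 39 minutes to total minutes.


Hours: 30
Extra minutes: 39
Minutes per hour: 60
Hours to minutes: 30 x 60 = 1800
Total: 1800 + 39 = 1839

1839


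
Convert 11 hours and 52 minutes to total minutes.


Hours: 11
Minutes: 52
Convert hours to minutes: 11 x 60 = 660
Add remaining minutes: 660 + 52 = 712

712


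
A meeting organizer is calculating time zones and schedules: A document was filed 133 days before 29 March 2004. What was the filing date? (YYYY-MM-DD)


Start: 2004-03-29
Subtracting 133 days
Days already passed in March: 29
After going back through March: 104 more days to subtract
February 2004: 29 days, 75 remaining
January 2004: 31 days, 44 remaining
December 2003: 31 days, 13 remaining
November 2003 has 30 days, need 13
Result: 2003-11-17

2003-11-17


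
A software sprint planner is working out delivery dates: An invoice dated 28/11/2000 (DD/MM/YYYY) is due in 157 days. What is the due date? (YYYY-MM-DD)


Start: 2000-11-28
Adding 157 days
Days remaining in November: 2
After November: 155 days still to add
December 2000: 31 days, 124 remaining
January 2001: 31 days, 93 remaining
February 2001: 28 days, 65 remaining
March 2001: 31 days, 34 remaining
Result: 2001-05-04

2001-05-04


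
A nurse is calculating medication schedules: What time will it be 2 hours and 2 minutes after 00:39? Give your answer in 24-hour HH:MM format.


Start time: 00:39
Adding: 2 hours 2 minutes
Minutes: 39 + 2 = 41
Hours: 0 + 2 + 0 = 2
Result: 02:41

02:41


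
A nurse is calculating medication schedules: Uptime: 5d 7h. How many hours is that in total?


Days: 5
Extra hours: 7
Hours per day: 24
Days to hours: 5 x 24 = 120
Total: 120 + 7 = 127

127


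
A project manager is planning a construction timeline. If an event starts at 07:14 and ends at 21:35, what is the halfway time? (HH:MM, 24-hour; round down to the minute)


Start time: 07:14 = 434 minutes from midnight
End time: 21:35 = 1295 minutes from midnight
Sum: 434 + 1295 = 1729
Midpoint: 1729 / 2 = 864 minutes
Convert: 864 / 60 = 14 hours, 24 minutes
Result: 14:24

14:24


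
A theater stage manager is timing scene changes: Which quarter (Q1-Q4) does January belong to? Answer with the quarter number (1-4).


Month: January (month 1)
Q1: January-March (months 1-3)
Q2: April-June (months 4-6)
Q3: July-September (months 7-9)
Q4: October-December (months 10-12)
Month 1 falls in Q1

1


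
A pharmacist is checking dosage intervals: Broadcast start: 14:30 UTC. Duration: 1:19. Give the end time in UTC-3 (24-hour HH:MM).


Start: 14:30 in UTC
Step 1 - add duration:
  minutes: 30 + 19 = 49
  hours: 14 + 1 + 0 = 15
  end in UTC: 15:49
Step 2 - convert UTC -> UTC-3:
  offset difference: -3 - (0) = -3 hours
  15 + (-3) = 12 -> mod 24 = 12
Result: 12:49 in UTC-3

12:49


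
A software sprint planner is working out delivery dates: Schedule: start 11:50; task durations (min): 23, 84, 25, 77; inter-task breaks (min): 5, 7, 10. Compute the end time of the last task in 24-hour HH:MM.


Start: 11:50 = 710 min from midnight
  after task 1 (23 min): 12:13
  after break (5 min): 12:18
  after task 2 (84 min): 13:42
  after break (7 min): 13:49
  after task 3 (25 min): 14:14
  after break (10 min): 14:24
  after task 4 (77 min): 15:41
Total elapsed: 231 minutes
End time: 15:41

15:41


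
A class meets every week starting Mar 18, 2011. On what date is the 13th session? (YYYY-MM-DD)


First occurrence: 2011-03-18 (occurrence 1)
Each occurrence is 7 days after the previous.
Occurrence 13 is 12 weeks after the first.
12 weeks = 84 days
2011-03-18 + 84 days = 2011-06-10

2011-06-10


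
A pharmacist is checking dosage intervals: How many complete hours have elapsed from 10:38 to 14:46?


Start: 10:38
End: 14:46
Hour difference: 14 - 10 = 4 hours
Minute difference: 46 - 38 = 8 minutes
Total minutes: 248
Complete hours: 248 / 60 = 4 (remainder 8)

4


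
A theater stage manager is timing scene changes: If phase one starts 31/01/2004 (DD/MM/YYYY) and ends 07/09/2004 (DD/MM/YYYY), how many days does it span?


Start date: 2004-01-31
End date: 2004-09-07
Jan 2004: +1 days
Feb 2004: +29 days
Mar 2004: +31 days
... (6 more months)
Total: 220 days

220


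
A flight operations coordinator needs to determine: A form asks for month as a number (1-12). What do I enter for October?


Calendar month order:
9. September
10. October <--
11. November
October is month number 10

10


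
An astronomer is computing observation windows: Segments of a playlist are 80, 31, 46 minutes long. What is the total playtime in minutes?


Durations: 80, 31, 46
Running sum: 80
+ 31 = 111
+ 46 = 157
Total duration: 157 minutes
That is 2 hours and 37 minutes

157


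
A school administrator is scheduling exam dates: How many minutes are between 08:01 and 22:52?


Start time: 08:01 = 481 minutes from midnight
End time: 22:52 = 1372 minutes from midnight
Difference: 1372 - 481 = 891 minutes
That is 14 hours and 51 minutes

891


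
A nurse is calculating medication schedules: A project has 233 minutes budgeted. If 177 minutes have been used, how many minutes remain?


Total budget: 233 minutes
Time used: 177 minutes
Remaining: 233 - 177 = 56 minutes
Percent used: 76.0%
Percent remaining: 24.0%

56


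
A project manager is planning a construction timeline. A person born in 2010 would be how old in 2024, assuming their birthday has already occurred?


Birth year: 2010
Current year: 2024
Age = current year - birth year
Age = 2024 - 2010 = 14

14


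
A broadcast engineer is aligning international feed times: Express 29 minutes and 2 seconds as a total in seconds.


Minutes: 29
Seconds: 2
Convert minutes to seconds: 29 x 60 = 1740
Add remaining seconds: 1740 + 2 = 1742

1742


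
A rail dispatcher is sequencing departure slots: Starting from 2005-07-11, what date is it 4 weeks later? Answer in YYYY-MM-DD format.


Start: 2005-07-11
Weeks to add: 4
Convert to days: 4 x 7 = 28 days
Add 28 days to 2005-07-11
Result: 2005-08-08

2005-08-08


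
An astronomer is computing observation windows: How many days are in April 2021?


Month: April
Year: 2021
April is a 30-day month
Total: 30 days

30


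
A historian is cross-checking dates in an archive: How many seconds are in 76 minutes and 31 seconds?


Minutes: 76
Extra seconds: 31
Seconds per minute: 60
Minutes to seconds: 76 x 60 = 4560
Total: 4560 + 31 = 4591

4591


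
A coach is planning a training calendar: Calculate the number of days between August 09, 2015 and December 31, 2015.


Start: August 09, 2015
End: December 31, 2015
Days left in August: 22
September: 30
October: 31
November: 30
December: 31
Sum of remaining months: 122
Total: 22 + 122 = 144

144


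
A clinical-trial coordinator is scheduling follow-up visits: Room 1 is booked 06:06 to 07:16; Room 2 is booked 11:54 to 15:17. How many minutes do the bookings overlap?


Interval A: [366, 436] minutes from midnight
Interval B: [714, 917] minutes from midnight
Overlap start = max(366, 714) = 714
Overlap end = min(436, 917) = 436
End <= start, so the intervals do not overlap: 0 minutes

0


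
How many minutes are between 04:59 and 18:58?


Start time: 04:59 = 299 minutes from midnight
End time: 18:58 = 1138 minutes from midnight
Difference: 1138 - 299 = 839 minutes
That is 13 hours and 59 minutes

839


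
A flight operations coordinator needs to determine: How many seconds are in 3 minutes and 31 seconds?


Minutes: 3
Extra seconds: 31
Seconds per minute: 60
Minutes to seconds: 3 x 60 = 180
Total: 180 + 31 = 211

211


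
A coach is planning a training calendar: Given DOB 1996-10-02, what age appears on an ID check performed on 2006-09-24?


Birth: 1996-10-02
Reference: 2006-09-24
Year difference: 2006 - 1996 = 10
Has birthday (10-02) occurred by 09-24? No
Birthday not yet reached this year -> subtract 1
Age in full years: 9

9


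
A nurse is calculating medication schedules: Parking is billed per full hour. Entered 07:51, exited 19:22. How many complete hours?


Start: 07:51
End: 19:22
Hour difference: 19 - 7 = 12 hours
Minute difference: 22 - 51 = -29 minutes
Total minutes: 691
Complete hours: 691 / 60 = 11 (remainder 31)

11


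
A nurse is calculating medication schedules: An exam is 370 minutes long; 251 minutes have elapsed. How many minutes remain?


Total budget: 370 minutes
Time used: 251 minutes
Remaining: 370 - 251 = 119 minutes
Percent used: 67.8%
Percent remaining: 32.2%

119


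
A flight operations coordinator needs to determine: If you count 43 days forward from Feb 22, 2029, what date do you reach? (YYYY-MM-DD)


Start: 2029-02-22
Adding 43 days
Days remaining in February: 6
After February: 37 days still to add
March 2029: 31 days, 6 remaining
April 2029 has 30 days, need 6
Result: 2029-04-06

2029-04-06


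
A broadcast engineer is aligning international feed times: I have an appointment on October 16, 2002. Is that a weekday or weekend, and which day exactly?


Date: 2002-10-16
January 1, 2002 is a Tuesday
Day of year: 289
Offset from Jan 1: 288 days
288 mod 7 = 1
Result: Wednesday

Wednesday


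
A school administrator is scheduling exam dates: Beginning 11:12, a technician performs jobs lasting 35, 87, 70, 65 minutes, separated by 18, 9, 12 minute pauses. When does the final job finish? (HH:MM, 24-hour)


Start: 11:12 = 672 min from midnight
  after task 1 (35 min): 11:47
  after break (18 min): 12:05
  after task 2 (87 min): 13:32
  after break (9 min): 13:41
  after task 3 (70 min): 14:51
  after break (12 min): 15:03
  after task 4 (65 min): 16:08
Total elapsed: 296 minutes
End time: 16:08

16:08


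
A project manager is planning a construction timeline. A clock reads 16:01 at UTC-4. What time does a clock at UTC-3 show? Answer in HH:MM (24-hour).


Local time: 16:01 at UTC-4 (offset -4h)
Target zone: UTC-3 (offset -3h)
Difference: -3 - (-4) = 1 hours
Calculation: 16 + (1) = 17
Result: 17:01

17:01


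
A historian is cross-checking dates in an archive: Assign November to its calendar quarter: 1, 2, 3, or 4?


Month: November (month 11)
Q1: January-March (months 1-3)
Q2: April-June (months 4-6)
Q3: July-September (months 7-9)
Q4: October-December (months 10-12)
Month 11 falls in Q4

4


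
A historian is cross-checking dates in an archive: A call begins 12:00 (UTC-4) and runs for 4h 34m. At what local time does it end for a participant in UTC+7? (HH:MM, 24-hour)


Start: 12:00 in UTC-4
Step 1 - add duration:
  minutes: 0 + 34 = 34
  hours: 12 + 4 + 0 = 16
  end in UTC-4: 16:34
Step 2 - convert UTC-4 -> UTC+7:
  offset difference: 7 - (-4) = 11 hours
  16 + (11) = 27 -> mod 24 = 3
Result: 03:34 in UTC+7

03:34


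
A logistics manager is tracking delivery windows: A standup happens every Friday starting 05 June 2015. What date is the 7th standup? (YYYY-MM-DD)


First occurrence: 2015-06-05 (occurrence 1)
Each occurrence is 7 days after the previous.
Occurrence 7 is 6 weeks after the first.
6 weeks = 42 days
2015-06-05 + 42 days = 2015-07-17

2015-07-17


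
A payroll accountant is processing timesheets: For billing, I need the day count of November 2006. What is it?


Month: November
Year: 2006
November is a 30-day month
Total: 30 days

30


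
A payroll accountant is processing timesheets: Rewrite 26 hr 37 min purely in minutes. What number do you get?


Hours: 26
Extra minutes: 37
Minutes per hour: 60
Hours to minutes: 26 x 60 = 1560
Total: 1560 + 37 = 1597

1597


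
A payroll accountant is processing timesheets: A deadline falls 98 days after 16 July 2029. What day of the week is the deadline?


Start: 2029-07-16 (Monday)
Step 1 - find target date: add 98 days
  2029-07-16 + 98 days = 2029-10-22
Step 2 - day of week:
  98 mod 7 = 0
  Monday + 0 days -> Monday
Result: Monday (2029-10-22)

Monday


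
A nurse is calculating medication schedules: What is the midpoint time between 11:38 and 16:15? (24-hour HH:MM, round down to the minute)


Start time: 11:38 = 698 minutes from midnight
End time: 16:15 = 975 minutes from midnight
Sum: 698 + 975 = 1673
Midpoint: 1673 / 2 = 836 minutes
Convert: 836 / 60 = 13 hours, 56 minutes
Result: 13:56

13:56


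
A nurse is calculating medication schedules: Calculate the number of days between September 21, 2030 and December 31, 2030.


Start: September 21, 2030
End: December 31, 2030
Days left in September: 9
October: 31
November: 30
December: 31
Sum of remaining months: 92
Total: 9 + 92 = 101

101


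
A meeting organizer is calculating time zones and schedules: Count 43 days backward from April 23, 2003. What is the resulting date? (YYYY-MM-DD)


Start: 2003-04-23
Subtracting 43 days
Days already passed in April: 23
After going back through April: 20 more days to subtract
March 2003 has 31 days, need 20
Result: 2003-03-11

2003-03-11


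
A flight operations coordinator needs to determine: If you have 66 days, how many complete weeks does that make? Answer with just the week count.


Total days: 66
Days per week: 7
Division: 66 / 7 = 9 remainder 3
Complete weeks: 9
Remaining days: 3

9


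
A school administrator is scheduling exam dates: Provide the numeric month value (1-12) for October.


Calendar month order:
9. September
10. October <--
11. November
October is month number 10

10


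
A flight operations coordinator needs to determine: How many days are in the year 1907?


Year: 1907
Check leap year rules:
Divisible by 4? No
1907 is not a leap year
Days: 365

365


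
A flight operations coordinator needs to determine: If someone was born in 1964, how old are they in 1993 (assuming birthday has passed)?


Birth year: 1964
Current year: 1993
Age = current year - birth year
Age = 1993 - 1964 = 29

29


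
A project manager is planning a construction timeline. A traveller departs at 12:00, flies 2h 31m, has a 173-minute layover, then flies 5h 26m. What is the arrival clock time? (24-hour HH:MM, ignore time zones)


Depart: 12:00
Leg 1: +151 min -> 14:31
Layover: +173 min -> 17:24
Leg 2: +326 min -> 22:50
Total travel: 650 minutes = 10h 50m
Arrival: 22:50

22:50


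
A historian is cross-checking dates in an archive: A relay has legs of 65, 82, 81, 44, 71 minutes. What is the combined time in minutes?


Durations: 65, 82, 81, 44, 71
Running sum: 65
+ 82 = 147
+ 81 = 228
+ 44 = 272
+ 71 = 343
Total duration: 343 minutes
That is 5 hours and 43 minutes

343


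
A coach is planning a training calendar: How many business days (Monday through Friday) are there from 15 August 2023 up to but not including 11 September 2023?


Start: 2023-08-15 (Tuesday)
End (exclusive): 2023-09-11 (Monday)
Total calendar days: 27
Full weeks: 27 // 7 = 3 -> 15 weekdays
Remaining 6 days starting on Tuesday:
  Tue(w), Wed(w), Thu(w), Fri(w), Sat(-), Sun(-) -> 4 weekdays
Total business days: 15 + 4 = 19

19


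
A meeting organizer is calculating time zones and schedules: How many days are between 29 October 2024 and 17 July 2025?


Start date: 2024-10-29
End date: 2025-07-17
Oct 2024: +3 days
Nov 2024: +30 days
Dec 2024: +31 days
... (7 more months)
Total: 261 days

261


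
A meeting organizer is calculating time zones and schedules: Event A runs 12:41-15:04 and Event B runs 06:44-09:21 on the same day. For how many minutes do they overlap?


Interval A: [761, 904] minutes from midnight
Interval B: [404, 561] minutes from midnight
Overlap start = max(761, 404) = 761
Overlap end = min(904, 561) = 561
End <= start, so the intervals do not overlap: 0 minutes

0


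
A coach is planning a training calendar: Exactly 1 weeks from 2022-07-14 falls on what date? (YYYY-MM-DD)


Start: 2022-07-14
Weeks to add: 1
Convert to days: 1 x 7 = 7 days
Add 7 days to 2022-07-14
Result: 2022-07-21

2022-07-21


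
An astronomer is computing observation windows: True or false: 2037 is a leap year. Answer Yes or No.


Year: 2037
Divisible by 4? 2037 / 4 = 509.25 -> No
Not divisible by 4, so NOT a leap year

No


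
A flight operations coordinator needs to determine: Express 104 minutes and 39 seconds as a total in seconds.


Minutes: 104
Seconds: 39
Convert minutes to seconds: 104 x 60 = 6240
Add remaining seconds: 6240 + 39 = 6279

6279


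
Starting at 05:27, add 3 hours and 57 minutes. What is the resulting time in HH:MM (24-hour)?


Start time: 05:27
Adding: 3 hours 57 minutes
Minutes: 27 + 57 = 84
Minute overflow: 84 >= 60, so carry 1 hour, minutes = 24
Hours: 5 + 3 + 1 = 9
Result: 09:24

09:24


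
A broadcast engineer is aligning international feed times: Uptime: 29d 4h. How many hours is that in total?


Days: 29
Extra hours: 4
Hours per day: 24
Days to hours: 29 x 24 = 696
Total: 696 + 4 = 700

700


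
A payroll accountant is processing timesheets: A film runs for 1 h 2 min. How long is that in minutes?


Hours: 1
Minutes: 2
Convert hours to minutes: 1 x 60 = 60
Add remaining minutes: 60 + 2 = 62

62


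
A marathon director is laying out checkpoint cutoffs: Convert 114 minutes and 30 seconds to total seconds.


Minutes: 114
Extra seconds: 30
Seconds per minute: 60
Minutes to seconds: 114 x 60 = 6840
Total: 6840 + 30 = 6870

6870


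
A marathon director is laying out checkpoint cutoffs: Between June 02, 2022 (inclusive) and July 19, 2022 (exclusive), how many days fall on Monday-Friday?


Start: 2022-06-02 (Thursday)
End (exclusive): 2022-07-19 (Tuesday)
Total calendar days: 47
Full weeks: 47 // 7 = 6 -> 30 weekdays
Remaining 5 days starting on Thursday:
  Thu(w), Fri(w), Sat(-), Sun(-), Mon(w) -> 3 weekdays
Total business days: 30 + 3 = 33

33


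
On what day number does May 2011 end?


Month: May
Year: 2011
May is a 31-day month
Total: 31 days

31


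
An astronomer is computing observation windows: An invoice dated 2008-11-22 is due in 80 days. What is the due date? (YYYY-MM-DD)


Start: 2008-11-22
Adding 80 days
Days remaining in November: 8
After November: 72 days still to add
December 2008: 31 days, 41 remaining
January 2009: 31 days, 10 remaining
February 2009 has 28 days, need 10
Result: 2009-02-10

2009-02-10


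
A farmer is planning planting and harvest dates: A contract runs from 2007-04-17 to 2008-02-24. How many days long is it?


Start date: 2007-04-17
End date: 2008-02-24
Apr 2007: +14 days
May 2007: +31 days
Jun 2007: +30 days
... (8 more months)
Total: 313 days

313


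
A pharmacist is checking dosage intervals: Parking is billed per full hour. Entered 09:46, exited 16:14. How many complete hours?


Start: 09:46
End: 16:14
Hour difference: 16 - 9 = 7 hours
Minute difference: 14 - 46 = -32 minutes
Total minutes: 388
Complete hours: 388 / 60 = 6 (remainder 28)

6


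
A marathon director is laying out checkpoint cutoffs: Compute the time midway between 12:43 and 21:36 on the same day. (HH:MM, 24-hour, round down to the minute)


Start time: 12:43 = 763 minutes from midnight
End time: 21:36 = 1296 minutes from midnight
Sum: 763 + 1296 = 2059
Midpoint: 2059 / 2 = 1029 minutes
Convert: 1029 / 60 = 17 hours, 9 minutes
Result: 17:09

17:09


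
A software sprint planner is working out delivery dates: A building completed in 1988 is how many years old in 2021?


Birth year: 1988
Current year: 2021
Age = current year - birth year
Age = 2021 - 1988 = 33

33


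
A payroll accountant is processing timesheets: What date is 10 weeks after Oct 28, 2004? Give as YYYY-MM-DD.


Start: 2004-10-28
Weeks to add: 10
Convert to days: 10 x 7 = 70 days
Add 70 days to 2004-10-28
Result: 2005-01-06

2005-01-06


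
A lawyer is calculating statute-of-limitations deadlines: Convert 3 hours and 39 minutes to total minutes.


Hours: 3
Extra minutes: 39
Minutes per hour: 60
Hours to minutes: 3 x 60 = 180
Total: 180 + 39 = 219

219


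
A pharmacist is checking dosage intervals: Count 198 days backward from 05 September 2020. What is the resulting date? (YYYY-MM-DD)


Start: 2020-09-05
Subtracting 198 days
Days already passed in September: 5
After going back through September: 193 more days to subtract
August 2020: 31 days, 162 remaining
July 2020: 31 days, 131 remaining
June 2020: 30 days, 101 remaining
May 2020: 31 days, 70 remaining
Result: 2020-02-20

2020-02-20


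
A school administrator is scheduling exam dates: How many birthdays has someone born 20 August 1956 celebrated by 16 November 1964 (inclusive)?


Birth: 1956-08-20
Reference: 1964-11-16
Year difference: 1964 - 1956 = 8
Has birthday (08-20) occurred by 11-16? Yes
Age in full years: 8

8


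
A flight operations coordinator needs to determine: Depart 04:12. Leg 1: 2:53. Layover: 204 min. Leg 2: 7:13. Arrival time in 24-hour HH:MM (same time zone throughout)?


Depart: 04:12
Leg 1: +173 min -> 07:05
Layover: +204 min -> 10:29
Leg 2: +433 min -> 17:42
Total travel: 810 minutes = 13h 30m
Arrival: 17:42

17:42


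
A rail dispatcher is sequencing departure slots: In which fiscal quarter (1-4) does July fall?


Month: July (month 7)
Q1: January-March (months 1-3)
Q2: April-June (months 4-6)
Q3: July-September (months 7-9)
Q4: October-December (months 10-12)
Month 7 falls in Q3

3


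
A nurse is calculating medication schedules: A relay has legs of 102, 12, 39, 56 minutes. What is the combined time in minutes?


Durations: 102, 12, 39, 56
Running sum: 102
+ 12 = 114
+ 39 = 153
+ 56 = 209
Total duration: 209 minutes
That is 3 hours and 29 minutes

209


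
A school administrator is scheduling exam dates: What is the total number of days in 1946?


Year: 1946
Check leap year rules:
Divisible by 4? No
1946 is not a leap year
Days: 365

365


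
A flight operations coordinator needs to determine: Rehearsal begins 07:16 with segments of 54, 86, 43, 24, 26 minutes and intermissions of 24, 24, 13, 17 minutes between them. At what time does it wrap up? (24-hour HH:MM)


Start: 07:16 = 436 min from midnight
  after task 1 (54 min): 08:10
  after break (24 min): 08:34
  after task 2 (86 min): 10:00
  after break (24 min): 10:24
  after task 3 (43 min): 11:07
  after break (13 min): 11:20
  after task 4 (24 min): 11:44
  after break (17 min): 12:01
  after task 5 (26 min): 12:27
Total elapsed: 311 minutes
End time: 12:27

12:27


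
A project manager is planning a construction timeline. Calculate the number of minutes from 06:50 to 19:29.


Start time: 06:50 = 410 minutes from midnight
End time: 19:29 = 1169 minutes from midnight
Difference: 1169 - 410 = 759 minutes
That is 12 hours and 39 minutes

759


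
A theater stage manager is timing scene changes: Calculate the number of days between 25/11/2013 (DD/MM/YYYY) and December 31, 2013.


Start: November 25, 2013
End: December 31, 2013
Days left in November: 5
December: 31
Sum of remaining months: 31
Total: 5 + 31 = 36

36


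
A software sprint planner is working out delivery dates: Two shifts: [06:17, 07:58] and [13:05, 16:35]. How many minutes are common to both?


Interval A: [377, 478] minutes from midnight
Interval B: [785, 995] minutes from midnight
Overlap start = max(377, 785) = 785
Overlap end = min(478, 995) = 478
End <= start, so the intervals do not overlap: 0 minutes

0


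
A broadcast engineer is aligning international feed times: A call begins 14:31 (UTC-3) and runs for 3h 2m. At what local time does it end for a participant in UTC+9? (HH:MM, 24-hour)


Start: 14:31 in UTC-3
Step 1 - add duration:
  minutes: 31 + 2 = 33
  hours: 14 + 3 + 0 = 17
  end in UTC-3: 17:33
Step 2 - convert UTC-3 -> UTC+9:
  offset difference: 9 - (-3) = 12 hours
  17 + (12) = 29 -> mod 24 = 5
Result: 05:33 in UTC+9

05:33


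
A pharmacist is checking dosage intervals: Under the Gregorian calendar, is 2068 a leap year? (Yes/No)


Year: 2068
Divisible by 4? 2068 / 4 = 517.0 -> Yes
Divisible by 100? 2068 / 100 = 20.68 -> No
Divisible by 4 but not 100, so it IS a leap year

Yes


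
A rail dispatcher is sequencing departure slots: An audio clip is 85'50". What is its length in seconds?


Minutes: 85
Seconds: 50
Convert minutes to seconds: 85 x 60 = 5100
Add remaining seconds: 5100 + 50 = 5150

5150


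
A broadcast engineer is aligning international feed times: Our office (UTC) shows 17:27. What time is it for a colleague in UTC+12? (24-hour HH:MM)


Local time: 17:27 at UTC (offset 0h)
Target zone: UTC+12 (offset 12h)
Difference: 12 - (0) = 12 hours
Calculation: 17 + (12) = 29
Wraparound: (29) mod 24 = 5
Result: 05:27

05:27


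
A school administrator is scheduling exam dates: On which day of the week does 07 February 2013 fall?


Date: 2013-02-07
January 1, 2013 is a Tuesday
Day of year: 38
Offset from Jan 1: 37 days
37 mod 7 = 2
Result: Thursday

Thursday


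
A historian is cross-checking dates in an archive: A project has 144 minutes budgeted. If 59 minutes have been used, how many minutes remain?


Total budget: 144 minutes
Time used: 59 minutes
Remaining: 144 - 59 = 85 minutes
Percent used: 41.0%
Percent remaining: 59.0%

85


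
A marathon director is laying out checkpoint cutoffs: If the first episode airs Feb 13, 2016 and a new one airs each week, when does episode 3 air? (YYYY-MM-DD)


First occurrence: 2016-02-13 (occurrence 1)
Each occurrence is 7 days after the previous.
Occurrence 3 is 2 weeks after the first.
2 weeks = 14 days
2016-02-13 + 14 days = 2016-02-27

2016-02-27


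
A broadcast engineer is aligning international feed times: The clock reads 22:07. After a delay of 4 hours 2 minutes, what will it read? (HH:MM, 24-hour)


Start time: 22:07
Adding: 4 hours 2 minutes
Minutes: 7 + 2 = 9
Hours: 22 + 4 + 0 = 26
Hour wraparound: 26 mod 24 = 2
Result: 02:09

02:09


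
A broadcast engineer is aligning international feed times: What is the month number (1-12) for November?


Calendar month order:
10. October
11. November <--
12. December
November is month number 11

11


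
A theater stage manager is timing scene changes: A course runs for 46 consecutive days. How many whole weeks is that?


Total days: 46
Days per week: 7
Division: 46 / 7 = 6 remainder 4
Complete weeks: 6
Remaining days: 4

6


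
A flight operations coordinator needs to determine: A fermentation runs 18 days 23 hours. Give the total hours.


Days: 18
Extra hours: 23
Hours per day: 24
Days to hours: 18 x 24 = 432
Total: 432 + 23 = 455

455


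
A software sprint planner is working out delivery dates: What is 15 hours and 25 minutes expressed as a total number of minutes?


Hours: 15
Minutes: 25
Convert hours to minutes: 15 x 60 = 900
Add remaining minutes: 900 + 25 = 925

925


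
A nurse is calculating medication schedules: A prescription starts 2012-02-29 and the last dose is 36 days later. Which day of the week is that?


Start: 2012-02-29 (Wednesday)
Step 1 - find target date: add 36 days
  2012-02-29 + 36 days = 2012-04-05
Step 2 - day of week:
  36 mod 7 = 1
  Wednesday + 1 days -> Thursday
Result: Thursday (2012-04-05)

Thursday


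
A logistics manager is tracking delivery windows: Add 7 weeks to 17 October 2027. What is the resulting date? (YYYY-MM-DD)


Start: 2027-10-17
Weeks to add: 7
Convert to days: 7 x 7 = 49 days
Add 49 days to 2027-10-17
Result: 2027-12-05

2027-12-05


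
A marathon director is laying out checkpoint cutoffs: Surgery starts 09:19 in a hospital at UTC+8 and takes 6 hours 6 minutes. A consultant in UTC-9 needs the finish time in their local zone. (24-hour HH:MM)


Start: 09:19 in UTC+8
Step 1 - add duration:
  minutes: 19 + 6 = 25
  hours: 9 + 6 + 0 = 15
  end in UTC+8: 15:25
Step 2 - convert UTC+8 -> UTC-9:
  offset difference: -9 - (8) = -17 hours
  15 + (-17) = -2 -> mod 24 = 22
Result: 22:25 in UTC-9

22:25


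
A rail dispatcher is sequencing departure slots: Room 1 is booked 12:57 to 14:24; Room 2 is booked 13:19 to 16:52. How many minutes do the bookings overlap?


Interval A: [777, 864] minutes from midnight
Interval B: [799, 1012] minutes from midnight
Overlap start = max(777, 799) = 799
Overlap end = min(864, 1012) = 864
Overlap = 864 - 799 = 65 minutes

65


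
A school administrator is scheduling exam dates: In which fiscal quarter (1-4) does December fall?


Month: December (month 12)
Q1: January-March (months 1-3)
Q2: April-June (months 4-6)
Q3: July-September (months 7-9)
Q4: October-December (months 10-12)
Month 12 falls in Q4

4


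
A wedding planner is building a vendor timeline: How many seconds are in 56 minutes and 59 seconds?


Minutes: 56
Extra seconds: 59
Seconds per minute: 60
Minutes to seconds: 56 x 60 = 3360
Total: 3360 + 59 = 3419

3419


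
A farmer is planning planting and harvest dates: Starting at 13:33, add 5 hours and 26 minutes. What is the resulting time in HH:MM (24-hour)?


Start time: 13:33
Adding: 5 hours 26 minutes
Minutes: 33 + 26 = 59
Hours: 13 + 5 + 0 = 18
Result: 18:59

18:59


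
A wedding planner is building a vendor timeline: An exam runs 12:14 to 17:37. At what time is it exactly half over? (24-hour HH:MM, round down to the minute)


Start time: 12:14 = 734 minutes from midnight
End time: 17:37 = 1057 minutes from midnight
Sum: 734 + 1057 = 1791
Midpoint: 1791 / 2 = 895 minutes
Convert: 895 / 60 = 14 hours, 55 minutes
Result: 14:55

14:55


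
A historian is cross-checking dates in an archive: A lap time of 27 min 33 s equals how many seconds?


Minutes: 27
Seconds: 33
Convert minutes to seconds: 27 x 60 = 1620
Add remaining seconds: 1620 + 33 = 1653

1653


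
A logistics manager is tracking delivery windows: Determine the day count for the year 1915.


Year: 1915
Check leap year rules:
Divisible by 4? No
1915 is not a leap year
Days: 365

365


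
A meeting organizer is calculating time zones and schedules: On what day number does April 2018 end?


Month: April
Year: 2018
April is a 30-day month
Total: 30 days

30


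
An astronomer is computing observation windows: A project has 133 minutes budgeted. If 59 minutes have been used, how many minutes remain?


Total budget: 133 minutes
Time used: 59 minutes
Remaining: 133 - 59 = 74 minutes
Percent used: 44.4%
Percent remaining: 55.6%

74


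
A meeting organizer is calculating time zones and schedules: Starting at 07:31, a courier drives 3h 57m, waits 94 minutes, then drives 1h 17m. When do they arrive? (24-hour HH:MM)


Depart: 07:31
Leg 1: +237 min -> 11:28
Layover: +94 min -> 13:02
Leg 2: +77 min -> 14:19
Total travel: 408 minutes = 6h 48m
Arrival: 14:19

14:19


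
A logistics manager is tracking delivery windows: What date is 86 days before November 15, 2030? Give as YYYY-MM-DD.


Start: 2030-11-15
Subtracting 86 days
Days already passed in November: 15
After going back through November: 71 more days to subtract
October 2030: 31 days, 40 remaining
September 2030: 30 days, 10 remaining
August 2030 has 31 days, need 10
Result: 2030-08-21

2030-08-21


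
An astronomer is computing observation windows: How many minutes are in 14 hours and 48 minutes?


Hours: 14
Extra minutes: 48
Minutes per hour: 60
Hours to minutes: 14 x 60 = 840
Total: 840 + 48 = 888

888


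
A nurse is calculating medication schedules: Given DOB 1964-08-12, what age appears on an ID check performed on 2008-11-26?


Birth: 1964-08-12
Reference: 2008-11-26
Year difference: 2008 - 1964 = 44
Has birthday (08-12) occurred by 11-26? Yes
Age in full years: 44

44


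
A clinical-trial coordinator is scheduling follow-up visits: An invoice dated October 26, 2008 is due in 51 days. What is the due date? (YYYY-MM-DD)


Start: 2008-10-26
Adding 51 days
Days remaining in October: 5
After October: 46 days still to add
November 2008: 30 days, 16 remaining
December 2008 has 31 days, need 16
Result: 2008-12-16

2008-12-16


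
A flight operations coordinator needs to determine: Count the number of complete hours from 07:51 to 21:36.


Start: 07:51
End: 21:36
Hour difference: 21 - 7 = 14 hours
Minute difference: 36 - 51 = -15 minutes
Total minutes: 825
Complete hours: 825 / 60 = 13 (remainder 45)

13
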